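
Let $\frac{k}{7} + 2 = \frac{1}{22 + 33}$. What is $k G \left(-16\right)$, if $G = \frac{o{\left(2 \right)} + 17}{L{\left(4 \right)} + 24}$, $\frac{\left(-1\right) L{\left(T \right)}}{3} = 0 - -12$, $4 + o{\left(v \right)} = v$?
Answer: $- \frac{3052}{11} \approx -277.45$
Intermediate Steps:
$o{\left(v \right)} = -4 + v$
$L{\left(T \right)} = -36$ ($L{\left(T \right)} = - 3 \left(0 - -12\right) = - 3 \left(0 + 12\right) = \left(-3\right) 12 = -36$)
$k = - \frac{763}{55}$ ($k = -14 + \frac{7}{22 + 33} = -14 + \frac{7}{55} = - \frac{763}{55} \approx -13.873$)
$G = - \frac{5}{4}$ ($G = \frac{\left(-4 + 2\right) + 17}{-36 + 24} = \frac{-2 + 17}{-12} = 15 \left(- \frac{1}{12}\right) = - \frac{5}{4} \approx -1.25$)
$k G \left(-16\right) = \left(- \frac{763}{55}\right) \left(- \frac{5}{4}\right) \left(-16\right) = \frac{763}{44} \left(-16\right) = - \frac{3052}{11}$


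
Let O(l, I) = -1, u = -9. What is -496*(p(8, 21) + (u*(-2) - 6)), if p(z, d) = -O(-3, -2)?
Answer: -6448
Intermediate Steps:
p(z, d) = 1 (p(z, d) = -1*(-1) = 1)
-496*(p(8, 21) + (u*(-2) - 6)) = -496*(1 + (-9*(-2) - 6)) = -496*(1 + (18 - 6)) = -496*(1 + 12) = -496*13 = -6448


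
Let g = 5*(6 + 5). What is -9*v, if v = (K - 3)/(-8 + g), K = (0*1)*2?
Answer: 27/47 ≈ 0.57447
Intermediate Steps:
g = 55 (g = 5*11 = 55)
K = 0 (K = 0*2 = 0)
v = -3/47 (v = (0 - 3)/(-8 + 55) = -3/47 ≈ -0.063830)
-9*v = -9*(-3/47) = 27/47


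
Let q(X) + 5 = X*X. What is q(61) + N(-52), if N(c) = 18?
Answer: 3734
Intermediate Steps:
q(X) = -5 + X² (q(X) = -5 + X*X = -5 + X²)
q(61) + N(-52) = (-5 + 61²) + 18 = (-5 + 3721) + 18 = 3716 + 18 = 3734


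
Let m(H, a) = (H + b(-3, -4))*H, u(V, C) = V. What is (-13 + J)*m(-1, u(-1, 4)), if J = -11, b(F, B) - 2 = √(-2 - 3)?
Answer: 24 + 24*I*√5 ≈ 24.0 + 53.666*I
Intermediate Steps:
b(F, B) = 2 + I*√5 (b(F, B) = 2 + √(-2 - 3) = 2 + √(-5) = 2 + I*√5)
m(H, a) = H*(2 + H + I*√5) (m(H, a) = (H + (2 + I*√5))*H = (2 + H + I*√5)*H = H*(2 + H + I*√5))
(-13 + J)*m(-1, u(-1, 4)) = (-13 - 11)*(-(2 - 1 + I*√5)) = -(-24)*(1 + I*√5) = -24*(-1 - I*√5) = 24 + 24*I*√5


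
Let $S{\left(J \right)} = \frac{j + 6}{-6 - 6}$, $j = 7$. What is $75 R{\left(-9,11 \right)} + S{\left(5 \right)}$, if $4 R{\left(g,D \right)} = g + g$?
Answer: $- \frac{4063}{12} \approx -338.58$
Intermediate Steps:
$S{\left(J \right)} = - \frac{13}{12}$ ($S{\left(J \right)} = \frac{7 + 6}{-6 - 6} = \frac{13}{-12} = 13 \left(- \frac{1}{12}\right) = - \frac{13}{12}$)
$R{\left(g,D \right)} = \frac{g}{2}$ ($R{\left(g,D \right)} = \frac{g + g}{4} = \frac{2 g}{4} = \frac{g}{2}$)
$75 R{\left(-9,11 \right)} + S{\left(5 \right)} = 75 \cdot \frac{1}{2} \left(-9\right) - \frac{13}{12} = 75 \left(- \frac{9}{2}\right) - \frac{13}{12} = - \frac{675}{2} - \frac{13}{12} = - \frac{4063}{12}$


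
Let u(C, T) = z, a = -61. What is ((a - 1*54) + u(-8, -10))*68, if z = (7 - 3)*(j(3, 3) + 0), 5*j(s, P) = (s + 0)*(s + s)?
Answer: -34204/5 ≈ -6840.8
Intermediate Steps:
j(s, P) = 2*s²/5 (j(s, P) = ((s + 0)*(s + s))/5 = (s*(2*s))/5 = (2*s²)/5 = 2*s²/5)
z = 72/5 (z = (7 - 3)*((⅖)*3² + 0) = 4*((⅖)*9 + 0) = 4*(18/5 + 0) = 4*(18/5) = 72/5 ≈ 14.400)
u(C, T) = 72/5
((a - 1*54) + u(-8, -10))*68 = ((-61 - 1*54) + 72/5)*68 = ((-61 - 54) + 72/5)*68 = (-115 + 72/5)*68 = -503/5*68 = -34204/5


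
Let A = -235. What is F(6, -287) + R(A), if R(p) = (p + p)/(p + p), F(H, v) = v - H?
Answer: -292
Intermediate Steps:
R(p) = 1 (R(p) = (2*p)/((2*p)) = (2*p)*(1/(2*p)) = 1)
F(6, -287) + R(A) = (-287 - 1*6) + 1 = (-287 - 6) + 1 = -293 + 1 = -292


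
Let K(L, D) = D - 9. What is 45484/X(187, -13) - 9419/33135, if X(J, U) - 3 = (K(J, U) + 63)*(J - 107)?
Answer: 1476189763/108782205 ≈ 13.570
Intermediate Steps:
K(L, D) = -9 + D
X(J, U) = 3 + (-107 + J)*(54 + U) (X(J, U) = 3 + ((-9 + U) + 63)*(J - 107) = 3 + (54 + U)*(-107 + J) = 3 + (-107 + J)*(54 + U))
45484/X(187, -13) - 9419/33135 = 45484/(-5775 - 107*(-13) + 54*187 + 187*(-13)) - 9419/33135 = 45484/(-5775 + 1391 + 10098 - 2431) - 9419*1/33135 = 45484/3283 - 9419/33135 = 1476189763/108782205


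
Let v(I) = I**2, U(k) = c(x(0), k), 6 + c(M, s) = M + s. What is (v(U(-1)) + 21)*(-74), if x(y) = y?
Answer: -5180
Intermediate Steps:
c(M, s) = -6 + M + s (c(M, s) = -6 + (M + s) = -6 + M + s)
U(k) = -6 + k (U(k) = -6 + 0 + k = -6 + k)
(v(U(-1)) + 21)*(-74) = ((-6 - 1)**2 + 21)*(-74) = ((-7)**2 + 21)*(-74) = (49 + 21)*(-74) = 70*(-74) = -5180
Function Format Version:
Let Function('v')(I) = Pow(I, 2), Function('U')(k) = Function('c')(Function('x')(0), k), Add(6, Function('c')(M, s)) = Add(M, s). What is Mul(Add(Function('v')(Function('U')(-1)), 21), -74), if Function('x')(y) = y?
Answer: -5180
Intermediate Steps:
Function('c')(M, s) = Add(-6, M, s) (Function('c')(M, s) = Add(-6, Add(M, s)) = Add(-6, M, s))
Function('U')(k) = Add(-6, k) (Function('U')(k) = Add(-6, 0, k) = Add(-6, k))
Mul(Add(Function('v')(Function('U')(-1)), 21), -74) = Mul(Add(Pow(Add(-6, -1), 2), 21), -74) = Mul(Add(Pow(-7, 2), 21), -74) = Mul(Add(49, 21), -74) = Mul(70, -74) = -5180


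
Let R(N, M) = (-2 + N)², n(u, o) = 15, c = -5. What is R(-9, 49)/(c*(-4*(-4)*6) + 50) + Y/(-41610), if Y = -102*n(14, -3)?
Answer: -145897/596410 ≈ -0.24463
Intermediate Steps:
Y = -1530 (Y = -102*15 = -1530)
R(-9, 49)/(c*(-4*(-4)*6) + 50) + Y/(-41610) = (-2 - 9)²/(-5*(-4*(-4))*6 + 50) - 1530/(-41610) = (-11)²/(-80*6 + 50) - 1530*(-1/41610) = 121/(-5*96 + 50) + 51/1387 = 121/(-480 + 50) + 51/1387 = 121/(-430) + 51/1387 = 121*(-1/430) + 51/1387 = -121/430 + 51/1387 = -145897/596410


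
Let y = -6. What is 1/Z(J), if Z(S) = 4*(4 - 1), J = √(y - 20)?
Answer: 1/12 ≈ 0.083333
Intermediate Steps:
J = I*√26 (J = √(-6 - 20) = √(-26) = I*√26 ≈ 5.099*I)
Z(S) = 12 (Z(S) = 4*3 = 12)
1/Z(J) = 1/12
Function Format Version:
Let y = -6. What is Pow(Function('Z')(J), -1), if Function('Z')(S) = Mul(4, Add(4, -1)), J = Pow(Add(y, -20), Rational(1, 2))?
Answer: Rational(1, 12) ≈ 0.083333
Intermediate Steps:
J = Mul(I, Pow(26, Rational(1, 2))) (J = Pow(Add(-6, -20), Rational(1, 2)) = Pow(-26, Rational(1, 2)) = Mul(I, Pow(26, Rational(1, 2))) ≈ Mul(5.0990, I))
Function('Z')(S) = 12 (Function('Z')(S) = Mul(4, 3) = 12)
Pow(Function('Z')(J), -1) = Pow(12, -1) = Rational(1, 12)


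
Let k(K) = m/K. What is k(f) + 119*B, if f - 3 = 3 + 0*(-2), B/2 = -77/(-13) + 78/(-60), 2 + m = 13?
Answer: 429829/390 ≈ 1102.1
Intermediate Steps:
m = 11 (m = -2 + 13 = 11)
B = 601/65 (B = 2*(-77/(-13) + 78/(-60)) = 2*(-77*(-1/13) + 78*(-1/60)) = 2*(77/13 - 13/10) = 2*(601/130) = 601/65 ≈ 9.2462)
f = 6 (f = 3 + (3 + 0*(-2)) = 3 + (3 + 0) = 3 + 3 = 6)
k(K) = 11/K
k(f) + 119*B = 11/6 + 119*(601/65) = 11*(⅙) + 71519/65 = 11/6 + 71519/65 = 429829/390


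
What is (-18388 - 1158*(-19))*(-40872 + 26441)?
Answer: -52153634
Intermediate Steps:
(-18388 - 1158*(-19))*(-40872 + 26441) = (-18388 + 22002)*(-14431) = 3614*(-14431) = -52153634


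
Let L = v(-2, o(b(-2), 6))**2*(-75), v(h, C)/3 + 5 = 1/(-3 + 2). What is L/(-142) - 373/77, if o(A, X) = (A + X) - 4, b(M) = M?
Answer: 909067/5467 ≈ 166.28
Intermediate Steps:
o(A, X) = -4 + A + X
v(h, C) = -18 (v(h, C) = -15 + 3/(-3 + 2) = -15 + 3/(-1) = -15 + 3*(-1) = -15 - 3 = -18)
L = -24300 (L = (-18)**2*(-75) = 324*(-75) = -24300)
L/(-142) - 373/77 = -24300/(-142) - 373/77 = -24300*(-1/142) - 373*1/77 = 12150/71 - 373/77 = 909067/5467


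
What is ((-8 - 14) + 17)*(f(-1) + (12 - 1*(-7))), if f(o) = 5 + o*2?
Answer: -110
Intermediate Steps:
f(o) = 5 + 2*o
((-8 - 14) + 17)*(f(-1) + (12 - 1*(-7))) = ((-8 - 14) + 17)*((5 + 2*(-1)) + (12 - 1*(-7))) = (-22 + 17)*((5 - 2) + (12 + 7)) = -5*(3 + 19) = -5*22 = -110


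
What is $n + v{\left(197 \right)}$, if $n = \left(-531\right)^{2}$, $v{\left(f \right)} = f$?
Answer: $282158$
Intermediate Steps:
$n = 281961$
$n + v{\left(197 \right)} = 281961 + 197 = 282158$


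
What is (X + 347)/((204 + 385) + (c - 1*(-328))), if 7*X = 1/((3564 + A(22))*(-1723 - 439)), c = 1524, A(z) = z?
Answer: 18831871827/132474349084 ≈ 0.14215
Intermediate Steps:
X = -1/54270524 (X = (1/((3564 + 22)*(-1723 - 439)))/7 = (1/(3586*(-2162)))/7 = ((1/3586)*(-1/2162))/7 = (⅐)*(-1/7752932) = -1/54270524 ≈ -1.8426e-8)
(X + 347)/((204 + 385) + (c - 1*(-328))) = (-1/54270524 + 347)/((204 + 385) + (1524 - 1*(-328))) = 18831871827/(54270524*(589 + (1524 + 328))) = 18831871827/(54270524*(589 + 1852)) = (18831871827/54270524)/2441 = (18831871827/54270524)*(1/2441) = 18831871827/132474349084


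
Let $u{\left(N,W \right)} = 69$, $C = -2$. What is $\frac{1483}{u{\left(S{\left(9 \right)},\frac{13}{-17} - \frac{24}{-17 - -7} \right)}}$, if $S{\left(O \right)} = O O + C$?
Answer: $\frac{1483}{69} \approx 21.493$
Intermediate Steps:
$S{\left(O \right)} = -2 + O^{2}$ ($S{\left(O \right)} = O O - 2 = O^{2} - 2 = -2 + O^{2}$)
$\frac{1483}{u{\left(S{\left(9 \right)},\frac{13}{-17} - \frac{24}{-17 - -7} \right)}} = \frac{1483}{69}$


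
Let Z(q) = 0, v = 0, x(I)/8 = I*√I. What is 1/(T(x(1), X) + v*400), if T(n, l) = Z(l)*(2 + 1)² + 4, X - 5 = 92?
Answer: ¼ ≈ 0.25000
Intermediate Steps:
X = 97 (X = 5 + 92 = 97)
x(I) = 8*I^(3/2) (x(I) = 8*(I*√I) = 8*I^(3/2))
T(n, l) = 4 (T(n, l) = 0*(2 + 1)² + 4 = 0*3² + 4 = 0*9 + 4 = 0 + 4 = 4)
1/(T(x(1), X) + v*400) = 1/(4 + 0*400) = 1/(4 + 0) = 1/4 = ¼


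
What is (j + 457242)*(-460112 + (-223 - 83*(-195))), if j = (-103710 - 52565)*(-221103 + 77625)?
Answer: -9958945243501800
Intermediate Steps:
j = 22422024450 (j = -156275*(-143478) = 22422024450)
(j + 457242)*(-460112 + (-223 - 83*(-195))) = (22422024450 + 457242)*(-460112 + (-223 - 83*(-195))) = 22422481692*(-460112 + (-223 + 16185)) = 22422481692*(-460112 + 15962) = 22422481692*(-444150) = -9958945243501800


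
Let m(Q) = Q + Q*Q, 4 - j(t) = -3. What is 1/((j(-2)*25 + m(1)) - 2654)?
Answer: -1/2477 ≈ -0.00040371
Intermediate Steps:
j(t) = 7 (j(t) = 4 - 1*(-3) = 4 + 3 = 7)
m(Q) = Q + Q**2
1/((j(-2)*25 + m(1)) - 2654) = 1/((7*25 + 1*(1 + 1)) - 2654) = 1/((175 + 1*2) - 2654) = 1/((175 + 2) - 2654) = 1/(177 - 2654) = 1/(-2477) = -1/2477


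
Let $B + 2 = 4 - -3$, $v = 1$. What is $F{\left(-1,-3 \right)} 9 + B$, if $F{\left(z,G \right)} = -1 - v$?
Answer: $-13$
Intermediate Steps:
$F{\left(z,G \right)} = -2$ ($F{\left(z,G \right)} = -1 - 1 = -2$)
$B = 5$ ($B = -2 + \left(4 - -3\right) = -2 + \left(4 + 3\right) = -2 + 7 = 5$)
$F{\left(-1,-3 \right)} 9 + B = \left(-2\right) 9 + 5 = -18 + 5 = -13$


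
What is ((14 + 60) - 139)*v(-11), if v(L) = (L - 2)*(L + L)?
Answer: -18590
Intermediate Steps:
v(L) = 2*L*(-2 + L) (v(L) = (-2 + L)*(2*L) = 2*L*(-2 + L))
((14 + 60) - 139)*v(-11) = ((14 + 60) - 139)*(2*(-11)*(-2 - 11)) = (74 - 139)*(2*(-11)*(-13)) = -65*286 = -18590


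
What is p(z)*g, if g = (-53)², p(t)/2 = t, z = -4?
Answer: -22472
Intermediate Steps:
p(t) = 2*t
g = 2809
p(z)*g = (2*(-4))*2809 = -8*2809 = -22472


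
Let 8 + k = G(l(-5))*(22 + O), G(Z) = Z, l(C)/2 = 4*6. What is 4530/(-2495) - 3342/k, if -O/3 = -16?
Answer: -2352285/836324 ≈ -2.8126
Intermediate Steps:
l(C) = 48 (l(C) = 2*(4*6) = 2*24 = 48)
O = 48 (O = -3*(-16) = 48)
k = 3352 (k = -8 + 48*(22 + 48) = -8 + 48*70 = -8 + 3360 = 3352)
4530/(-2495) - 3342/k = 4530/(-2495) - 3342/3352 = 4530*(-1/2495) - 3342*1/3352 = -906/499 - 1671/1676 = -2352285/836324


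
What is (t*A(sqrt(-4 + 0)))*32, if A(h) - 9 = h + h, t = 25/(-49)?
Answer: -7200/49 - 3200*I/49 ≈ -146.94 - 65.306*I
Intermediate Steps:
t = -25/49 (t = 25*(-1/49) = -25/49 ≈ -0.51020)
A(h) = 9 + 2*h (A(h) = 9 + (h + h) = 9 + 2*h)
(t*A(sqrt(-4 + 0)))*32 = -25*(9 + 2*sqrt(-4 + 0))/49*32 = -25*(9 + 2*sqrt(-4))/49*32 = -25*(9 + 2*(2*I))/49*32 = -25*(9 + 4*I)/49*32 = (-225/49 - 100*I/49)*32 = -7200/49 - 3200*I/49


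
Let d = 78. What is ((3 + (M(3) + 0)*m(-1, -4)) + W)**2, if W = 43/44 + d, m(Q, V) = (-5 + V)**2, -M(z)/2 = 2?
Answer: 113401201/1936 ≈ 58575.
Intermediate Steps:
M(z) = -4 (M(z) = -2*2 = -4)
W = 3475/44 (W = 43/44 + 78 = 3475/44 ≈ 78.977)
((3 + (M(3) + 0)*m(-1, -4)) + W)**2 = ((3 + (-4 + 0)*(-5 - 4)**2) + 3475/44)**2 = ((3 - 4*(-9)**2) + 3475/44)**2 = ((3 - 4*81) + 3475/44)**2 = ((3 - 324) + 3475/44)**2 = (-321 + 3475/44)**2 = (-10649/44)**2 = 113401201/1936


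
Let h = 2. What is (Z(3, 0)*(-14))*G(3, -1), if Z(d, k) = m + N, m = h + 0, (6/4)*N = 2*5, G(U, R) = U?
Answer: -364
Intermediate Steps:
N = 20/3 (N = 2*(2*5)/3 = (⅔)*10 = 20/3 ≈ 6.6667)
m = 2 (m = 2 + 0 = 2)
Z(d, k) = 26/3 (Z(d, k) = 2 + 20/3 = 26/3)
(Z(3, 0)*(-14))*G(3, -1) = ((26/3)*(-14))*3 = -364/3*3 = -364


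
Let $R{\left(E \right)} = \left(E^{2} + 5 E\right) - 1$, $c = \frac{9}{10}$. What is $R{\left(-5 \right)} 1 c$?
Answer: $- \frac{9}{10} \approx -0.9$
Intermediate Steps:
$c = \frac{9}{10}$ ($c = 9 \cdot \frac{1}{10} = \frac{9}{10} \approx 0.9$)
$R{\left(E \right)} = -1 + E^{2} + 5 E$
$R{\left(-5 \right)} 1 c = \left(-1 + \left(-5\right)^{2} + 5 \left(-5\right)\right) 1 \cdot \frac{9}{10} = \left(-1 + 25 - 25\right) 1 \cdot \frac{9}{10} = \left(-1\right) 1 \cdot \frac{9}{10} = \left(-1\right) \frac{9}{10} = - \frac{9}{10}$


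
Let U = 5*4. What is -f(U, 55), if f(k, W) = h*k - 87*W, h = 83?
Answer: 3125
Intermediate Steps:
U = 20
f(k, W) = -87*W + 83*k (f(k, W) = 83*k - 87*W = -87*W + 83*k)
-f(U, 55) = -(-87*55 + 83*20) = -(-4785 + 1660) = -1*(-3125) = 3125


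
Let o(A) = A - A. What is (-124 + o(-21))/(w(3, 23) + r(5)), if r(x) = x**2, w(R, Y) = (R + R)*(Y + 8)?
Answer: -124/211 ≈ -0.58768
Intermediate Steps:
w(R, Y) = 2*R*(8 + Y) (w(R, Y) = (2*R)*(8 + Y) = 2*R*(8 + Y))
o(A) = 0
(-124 + o(-21))/(w(3, 23) + r(5)) = (-124 + 0)/(2*3*(8 + 23) + 5**2) = -124/(2*3*31 + 25) = -124/(186 + 25) = -124/211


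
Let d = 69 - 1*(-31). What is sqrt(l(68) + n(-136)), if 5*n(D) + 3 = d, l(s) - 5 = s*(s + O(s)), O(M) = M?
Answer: sqrt(231810)/5 ≈ 96.293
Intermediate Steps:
l(s) = 5 + 2*s**2 (l(s) = 5 + s*(s + s) = 5 + s*(2*s) = 5 + 2*s**2)
d = 100 (d = 69 + 31 = 100)
n(D) = 97/5 (n(D) = -3/5 + (1/5)*100 = -3/5 + 20 = 97/5)
sqrt(l(68) + n(-136)) = sqrt((5 + 2*68**2) + 97/5) = sqrt((5 + 2*4624) + 97/5) = sqrt((5 + 9248) + 97/5) = sqrt(9253 + 97/5) = sqrt(46362/5) = sqrt(231810)/5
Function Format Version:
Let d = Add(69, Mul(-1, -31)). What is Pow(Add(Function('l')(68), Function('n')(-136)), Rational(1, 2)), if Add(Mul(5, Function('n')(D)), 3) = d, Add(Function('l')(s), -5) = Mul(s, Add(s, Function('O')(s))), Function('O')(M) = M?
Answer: Mul(Rational(1, 5), Pow(231810, Rational(1, 2))) ≈ 96.293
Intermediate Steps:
Function('l')(s) = Add(5, Mul(2, Pow(s, 2))) (Function('l')(s) = Add(5, Mul(s, Add(s, s))) = Add(5, Mul(s, Mul(2, s))) = Add(5, Mul(2, Pow(s, 2))))
d = 100 (d = Add(69, 31) = 100)
Function('n')(D) = Rational(97, 5) (Function('n')(D) = Add(Rational(-3, 5), Mul(Rational(1, 5), 100)) = Add(Rational(-3, 5), 20) = Rational(97, 5))
Pow(Add(Function('l')(68), Function('n')(-136)), Rational(1, 2)) = Pow(Add(Add(5, Mul(2, Pow(68, 2))), Rational(97, 5)), Rational(1, 2)) = Pow(Add(Add(5, Mul(2, 4624)), Rational(97, 5)), Rational(1, 2)) = Pow(Add(Add(5, 9248), Rational(97, 5)), Rational(1, 2)) = Pow(Add(9253, Rational(97, 5)), Rational(1, 2)) = Pow(Rational(46362, 5), Rational(1, 2)) = Mul(Rational(1, 5), Pow(231810, Rational(1, 2)))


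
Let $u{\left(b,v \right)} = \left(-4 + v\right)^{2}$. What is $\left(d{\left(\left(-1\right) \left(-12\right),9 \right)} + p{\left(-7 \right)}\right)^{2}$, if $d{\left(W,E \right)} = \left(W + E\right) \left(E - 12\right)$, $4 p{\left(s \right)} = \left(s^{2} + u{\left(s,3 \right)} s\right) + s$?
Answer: $\frac{47089}{16} \approx 2943.1$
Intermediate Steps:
$p{\left(s \right)} = \frac{s}{2} + \frac{s^{2}}{4}$ ($p{\left(s \right)} = \frac{\left(s^{2} + \left(-4 + 3\right)^{2} s\right) + s}{4} = \frac{\left(s^{2} + \left(-1\right)^{2} s\right) + s}{4} = \frac{\left(s^{2} + 1 s\right) + s}{4} = \frac{\left(s^{2} + s\right) + s}{4} = \frac{\left(s + s^{2}\right) + s}{4} = \frac{s^{2} + 2 s}{4} = \frac{s}{2} + \frac{s^{2}}{4}$)
$d{\left(W,E \right)} = \left(-12 + E\right) \left(E + W\right)$ ($d{\left(W,E \right)} = \left(E + W\right) \left(-12 + E\right) = \left(-12 + E\right) \left(E + W\right)$)
$\left(d{\left(\left(-1\right) \left(-12\right),9 \right)} + p{\left(-7 \right)}\right)^{2} = \left(\left(9^{2} - 108 - 12 \left(\left(-1\right) \left(-12\right)\right) + 9 \left(\left(-1\right) \left(-12\right)\right)\right) + \frac{1}{4} \left(-7\right) \left(2 - 7\right)\right)^{2} = \left(\left(81 - 108 - 144 + 9 \cdot 12\right) + \frac{1}{4} \left(-7\right) \left(-5\right)\right)^{2} = \left(\left(81 - 108 - 144 + 108\right) + \frac{35}{4}\right)^{2} = \left(-63 + \frac{35}{4}\right)^{2} = \left(- \frac{217}{4}\right)^{2} = \frac{47089}{16}$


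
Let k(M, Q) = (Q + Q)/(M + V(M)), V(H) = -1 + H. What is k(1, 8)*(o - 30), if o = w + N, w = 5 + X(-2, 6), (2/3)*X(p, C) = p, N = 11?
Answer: -272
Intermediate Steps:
X(p, C) = 3*p/2
w = 2 (w = 5 + (3/2)*(-2) = 5 - 3 = 2)
k(M, Q) = 2*Q/(-1 + 2*M) (k(M, Q) = (Q + Q)/(M + (-1 + M)) = (2*Q)/(-1 + 2*M) = 2*Q/(-1 + 2*M))
o = 13 (o = 2 + 11 = 13)
k(1, 8)*(o - 30) = (2*8/(-1 + 2*1))*(13 - 30) = (2*8/(-1 + 2))*(-17) = (2*8/1)*(-17) = (2*8*1)*(-17) = 16*(-17) = -272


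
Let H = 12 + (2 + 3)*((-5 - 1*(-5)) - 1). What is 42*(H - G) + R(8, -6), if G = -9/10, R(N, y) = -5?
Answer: 1634/5 ≈ 326.80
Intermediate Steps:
G = -9/10 (G = -9*1/10 = -9/10 ≈ -0.90000)
H = 7 (H = 12 + 5*((-5 + 5) - 1) = 12 + 5*(0 - 1) = 12 + 5*(-1) = 12 - 5 = 7)
42*(H - G) + R(8, -6) = 42*(7 - 1*(-9/10)) - 5 = 42*(7 + 9/10) - 5 = 42*(79/10) - 5 = 1659/5 - 5 = 1634/5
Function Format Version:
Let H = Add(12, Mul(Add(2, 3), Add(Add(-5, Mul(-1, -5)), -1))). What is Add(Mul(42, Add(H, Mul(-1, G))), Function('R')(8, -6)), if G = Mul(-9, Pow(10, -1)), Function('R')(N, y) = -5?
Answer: Rational(1634, 5) ≈ 326.80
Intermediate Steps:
G = Rational(-9, 10) (G = Mul(-9, Rational(1, 10)) = Rational(-9, 10) ≈ -0.90000)
H = 7 (H = Add(12, Mul(5, Add(Add(-5, 5), -1))) = Add(12, Mul(5, Add(0, -1))) = Add(12, Mul(5, -1)) = Add(12, -5) = 7)
Add(Mul(42, Add(H, Mul(-1, G))), Function('R')(8, -6)) = Add(Mul(42, Add(7, Mul(-1, Rational(-9, 10)))), -5) = Add(Mul(42, Add(7, Rational(9, 10))), -5) = Add(Mul(42, Rational(79, 10)), -5) = Add(Rational(1659, 5), -5) = Rational(1634, 5)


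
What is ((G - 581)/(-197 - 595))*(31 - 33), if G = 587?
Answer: 1/66 ≈ 0.015152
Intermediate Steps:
((G - 581)/(-197 - 595))*(31 - 33) = ((587 - 581)/(-197 - 595))*(31 - 33) = (6/(-792))*(-2) = (6*(-1/792))*(-2) = -1/132*(-2) = 1/66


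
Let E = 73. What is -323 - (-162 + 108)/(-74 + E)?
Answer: -377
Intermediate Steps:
-323 - (-162 + 108)/(-74 + E) = -323 - (-162 + 108)/(-74 + 73) = -323 - (-54)/(-1) = -323 - (-54)*(-1) = -323 - 1*54 = -323 - 54 = -377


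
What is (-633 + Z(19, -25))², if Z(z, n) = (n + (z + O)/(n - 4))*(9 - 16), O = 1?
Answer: 172712164/841 ≈ 2.0537e+5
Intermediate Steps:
Z(z, n) = -7*n - 7*(1 + z)/(-4 + n) (Z(z, n) = (n + (z + 1)/(n - 4))*(9 - 16) = (n + (1 + z)/(-4 + n))*(-7) = -7*n - 7*(1 + z)/(-4 + n))
(-633 + Z(19, -25))² = (-633 + 7*(-1 - 1*19 - 1*(-25)² + 4*(-25))/(-4 - 25))² = (-633 + 7*(-1 - 19 - 1*625 - 100)/(-29))² = (-633 + 7*(-1/29)*(-1 - 19 - 625 - 100))² = (-633 + 7*(-1/29)*(-745))² = (-633 + 5215/29)² = (-13142/29)² = 172712164/841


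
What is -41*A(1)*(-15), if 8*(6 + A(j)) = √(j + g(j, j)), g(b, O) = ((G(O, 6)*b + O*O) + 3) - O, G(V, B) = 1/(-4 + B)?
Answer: -3690 + 1845*√2/16 ≈ -3526.9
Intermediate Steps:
g(b, O) = 3 + O² + b/2 - O (g(b, O) = ((b/(-4 + 6) + O*O) + 3) - O = ((b/2 + O²) + 3) - O = ((O² + b/2) + 3) - O = (3 + O² + b/2) - O = 3 + O² + b/2 - O)
A(j) = -6 + √(3 + j² + j/2)/8 (A(j) = -6 + √(j + (3 + j² + j/2 - j))/8 = -6 + √(j + (3 + j² - j/2))/8 = -6 + √(3 + j² + j/2)/8)
-41*A(1)*(-15) = -41*(-6 + √(12 + 2*1 + 4*1²)/16)*(-15) = -41*(-6 + √(12 + 2 + 4*1)/16)*(-15) = -41*(-6 + √(12 + 2 + 4)/16)*(-15) = -41*(-6 + √18/16)*(-15) = -41*(-6 + (3*√2)/16)*(-15) = -41*(-6 + 3*√2/16)*(-15) = (246 - 123*√2/16)*(-15) = -3690 + 1845*√2/16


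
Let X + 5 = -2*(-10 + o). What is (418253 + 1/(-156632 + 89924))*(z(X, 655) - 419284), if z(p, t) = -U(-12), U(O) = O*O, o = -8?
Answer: -2925596400494411/16677 ≈ -1.7543e+11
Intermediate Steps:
U(O) = O²
X = 31 (X = -5 - 2*(-10 - 8) = -5 - 2*(-18) = -5 + 36 = 31)
z(p, t) = -144 (z(p, t) = -1*(-12)² = -1*144 = -144)
(418253 + 1/(-156632 + 89924))*(z(X, 655) - 419284) = (418253 + 1/(-156632 + 89924))*(-144 - 419284) = (418253 + 1/(-66708))*(-419428) = (418253 - 1/66708)*(-419428) = (27900821123/66708)*(-419428) = -2925596400494411/16677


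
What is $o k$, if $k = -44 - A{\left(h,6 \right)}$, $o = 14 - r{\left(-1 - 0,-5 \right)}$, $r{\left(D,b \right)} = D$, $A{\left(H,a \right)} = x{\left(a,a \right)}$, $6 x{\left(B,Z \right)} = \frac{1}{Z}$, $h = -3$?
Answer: $- \frac{7925}{12} \approx -660.42$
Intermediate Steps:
$x{\left(B,Z \right)} = \frac{1}{6 Z}$
$A{\left(H,a \right)} = \frac{1}{6 a}$
$o = 15$ ($o = 14 - \left(-1 - 0\right) = 14 - \left(-1 + 0\right) = 14 - -1 = 14 + 1 = 15$)
$k = - \frac{1585}{36}$ ($k = -44 - \frac{1}{6 \cdot 6} = -44 - \frac{1}{6} \cdot \frac{1}{6} = -44 - \frac{1}{36} = - \frac{1585}{36} \approx -44.028$)
$o k = 15 \left(- \frac{1585}{36}\right) = - \frac{7925}{12}$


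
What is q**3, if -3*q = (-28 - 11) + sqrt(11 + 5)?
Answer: 42875/27 ≈ 1588.0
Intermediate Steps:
q = 35/3 (q = -((-28 - 11) + sqrt(11 + 5))/3 = -(-39 + sqrt(16))/3 = -(-39 + 4)/3 = -1/3*(-35) = 35/3 ≈ 11.667)
q**3 = (35/3)**3 = 42875/27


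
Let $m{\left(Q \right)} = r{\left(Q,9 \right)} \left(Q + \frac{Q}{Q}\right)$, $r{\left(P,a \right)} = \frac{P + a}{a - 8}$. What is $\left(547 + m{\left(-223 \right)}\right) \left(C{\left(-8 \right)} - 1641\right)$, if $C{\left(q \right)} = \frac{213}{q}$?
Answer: $- \frac{641101755}{8} \approx -8.0138 \cdot 10^{7}$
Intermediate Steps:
$r{\left(P,a \right)} = \frac{P + a}{-8 + a}$
$m{\left(Q \right)} = \left(1 + Q\right) \left(9 + Q\right)$ ($m{\left(Q \right)} = \frac{Q + 9}{-8 + 9} \left(Q + \frac{Q}{Q}\right) = \frac{9 + Q}{1} \left(Q + 1\right) = 1 \left(9 + Q\right) \left(1 + Q\right) = \left(9 + Q\right) \left(1 + Q\right) = \left(1 + Q\right) \left(9 + Q\right)$)
$\left(547 + m{\left(-223 \right)}\right) \left(C{\left(-8 \right)} - 1641\right) = \left(547 + \left(1 - 223\right) \left(9 - 223\right)\right) \left(\frac{213}{-8} - 1641\right) = \left(547 - -47508\right) \left(213 \left(- \frac{1}{8}\right) - 1641\right) = \left(547 + 47508\right) \left(- \frac{213}{8} - 1641\right) = 48055 \left(- \frac{13341}{8}\right) = - \frac{641101755}{8}$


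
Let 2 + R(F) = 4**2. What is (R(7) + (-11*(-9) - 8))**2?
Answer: 11025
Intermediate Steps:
R(F) = 14 (R(F) = -2 + 4**2 = -2 + 16 = 14)
(R(7) + (-11*(-9) - 8))**2 = (14 + (-11*(-9) - 8))**2 = (14 + (99 - 8))**2 = (14 + 91)**2 = 105**2 = 11025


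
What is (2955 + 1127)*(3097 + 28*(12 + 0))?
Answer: 14013506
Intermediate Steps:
(2955 + 1127)*(3097 + 28*(12 + 0)) = 4082*(3097 + 28*12) = 4082*(3097 + 336) = 4082*3433 = 14013506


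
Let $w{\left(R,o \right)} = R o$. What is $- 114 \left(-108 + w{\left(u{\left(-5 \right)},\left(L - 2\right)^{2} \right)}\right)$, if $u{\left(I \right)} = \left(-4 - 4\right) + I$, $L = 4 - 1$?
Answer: $13794$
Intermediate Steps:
$L = 3$ ($L = 4 - 1 = 3$)
$u{\left(I \right)} = -8 + I$
$- 114 \left(-108 + w{\left(u{\left(-5 \right)},\left(L - 2\right)^{2} \right)}\right) = - 114 \left(-108 + \left(-8 - 5\right) \left(3 - 2\right)^{2}\right) = - 114 \left(-108 - 13 \cdot 1^{2}\right) = - 114 \left(-108 - 13\right) = \left(-114\right) \left(-121\right) = 13794$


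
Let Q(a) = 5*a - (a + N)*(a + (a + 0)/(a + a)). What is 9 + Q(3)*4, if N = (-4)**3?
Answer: 923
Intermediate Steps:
N = -64
Q(a) = 5*a - (1/2 + a)*(-64 + a) (Q(a) = 5*a - (a - 64)*(a + (a + 0)/(a + a)) = 5*a - (-64 + a)*(a + a/((2*a))) = 5*a - (-64 + a)*(a + a*(1/(2*a))) = 5*a - (-64 + a)*(a + 1/2) = 5*a - (-64 + a)*(1/2 + a) = 5*a - (1/2 + a)*(-64 + a))
9 + Q(3)*4 = 9 + (32 - 1*3**2 + (137/2)*3)*4 = 9 + (32 - 1*9 + 411/2)*4 = 9 + (32 - 9 + 411/2)*4 = 9 + (457/2)*4 = 9 + 914 = 923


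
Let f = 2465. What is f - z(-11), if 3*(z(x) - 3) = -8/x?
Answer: 81238/33 ≈ 2461.8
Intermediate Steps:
z(x) = 3 - 8/(3*x) (z(x) = 3 + (-8/x)/3 = 3 - 8/(3*x))
f - z(-11) = 2465 - (3 - 8/3/(-11)) = 2465 - (3 - 8/3*(-1/11)) = 2465 - (3 + 8/33) = 2465 - 1*107/33 = 2465 - 107/33 = 81238/33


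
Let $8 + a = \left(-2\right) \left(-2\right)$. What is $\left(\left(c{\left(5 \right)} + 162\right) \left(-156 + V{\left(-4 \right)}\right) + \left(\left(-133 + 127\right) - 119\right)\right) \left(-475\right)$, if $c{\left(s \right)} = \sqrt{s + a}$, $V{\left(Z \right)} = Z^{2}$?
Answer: $10898875$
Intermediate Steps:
$a = -4$ ($a = -8 - -4 = -8 + 4 = -4$)
$c{\left(s \right)} = \sqrt{-4 + s}$ ($c{\left(s \right)} = \sqrt{s - 4} = \sqrt{-4 + s}$)
$\left(\left(c{\left(5 \right)} + 162\right) \left(-156 + V{\left(-4 \right)}\right) + \left(\left(-133 + 127\right) - 119\right)\right) \left(-475\right) = \left(\left(\sqrt{-4 + 5} + 162\right) \left(-156 + \left(-4\right)^{2}\right) + \left(\left(-133 + 127\right) - 119\right)\right) \left(-475\right) = \left(\left(\sqrt{1} + 162\right) \left(-156 + 16\right) - 125\right) \left(-475\right) = \left(\left(1 + 162\right) \left(-140\right) - 125\right) \left(-475\right) = \left(163 \left(-140\right) - 125\right) \left(-475\right) = \left(-22820 - 125\right) \left(-475\right) = \left(-22945\right) \left(-475\right) = 10898875$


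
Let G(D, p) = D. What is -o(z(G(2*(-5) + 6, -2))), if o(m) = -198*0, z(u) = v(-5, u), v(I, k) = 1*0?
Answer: 0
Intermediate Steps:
v(I, k) = 0
z(u) = 0
o(m) = 0
-o(z(G(2*(-5) + 6, -2))) = -1*0 = 0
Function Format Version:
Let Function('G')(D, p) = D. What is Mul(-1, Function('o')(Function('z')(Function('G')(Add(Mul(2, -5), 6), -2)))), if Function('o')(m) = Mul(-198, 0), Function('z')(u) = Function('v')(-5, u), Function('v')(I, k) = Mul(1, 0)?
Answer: 0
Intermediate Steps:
Function('v')(I, k) = 0
Function('z')(u) = 0
Function('o')(m) = 0
Mul(-1, Function('o')(Function('z')(Function('G')(Add(Mul(2, -5), 6), -2)))) = Mul(-1, 0) = 0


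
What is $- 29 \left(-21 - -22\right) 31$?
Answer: $-899$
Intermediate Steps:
$- 29 \left(-21 - -22\right) 31 = - 29 \left(-21 + 22\right) 31 = \left(-29\right) 1 \cdot 31 = \left(-29\right) 31 = -899$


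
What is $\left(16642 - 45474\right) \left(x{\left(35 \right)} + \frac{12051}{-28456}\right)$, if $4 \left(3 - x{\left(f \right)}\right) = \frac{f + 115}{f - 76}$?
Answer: $- \frac{14679441588}{145837} \approx -1.0066 \cdot 10^{5}$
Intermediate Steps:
$x{\left(f \right)} = 3 - \frac{115 + f}{4 \left(-76 + f\right)}$ ($x{\left(f \right)} = 3 - \frac{\left(f + 115\right) \frac{1}{f - 76}}{4} = 3 - \frac{\left(115 + f\right) \frac{1}{-76 + f}}{4} = 3 - \frac{\frac{1}{-76 + f} \left(115 + f\right)}{4} = 3 - \frac{115 + f}{4 \left(-76 + f\right)}$)
$\left(16642 - 45474\right) \left(x{\left(35 \right)} + \frac{12051}{-28456}\right) = \left(16642 - 45474\right) \left(\frac{-1027 + 11 \cdot 35}{4 \left(-76 + 35\right)} + \frac{12051}{-28456}\right) = - 28832 \left(\frac{-1027 + 385}{4 \left(-41\right)} + 12051 \left(- \frac{1}{28456}\right)\right) = - 28832 \left(\frac{1}{4} \left(- \frac{1}{41}\right) \left(-642\right) - \frac{12051}{28456}\right) = - 28832 \left(\frac{321}{82} - \frac{12051}{28456}\right) = \left(-28832\right) \frac{4073097}{1166696} = - \frac{14679441588}{145837}$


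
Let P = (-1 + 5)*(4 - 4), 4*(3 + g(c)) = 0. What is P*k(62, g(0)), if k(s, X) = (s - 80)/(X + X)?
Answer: 0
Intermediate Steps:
g(c) = -3 (g(c) = -3 + (1/4)*0 = -3 + 0 = -3)
k(s, X) = (-80 + s)/(2*X) (k(s, X) = (-80 + s)/((2*X)) = (-80 + s)*(1/(2*X)) = (-80 + s)/(2*X))
P = 0 (P = 4*0 = 0)
P*k(62, g(0)) = 0*((1/2)*(-80 + 62)/(-3)) = 0*((1/2)*(-1/3)*(-18)) = 0*3 = 0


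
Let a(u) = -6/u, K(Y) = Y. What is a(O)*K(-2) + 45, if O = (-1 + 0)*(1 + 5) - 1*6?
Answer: 44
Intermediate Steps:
O = -12 (O = -1*6 - 6 = -6 - 6 = -12)
a(O)*K(-2) + 45 = -6/(-12)*(-2) + 45 = -6*(-1/12)*(-2) + 45 = (½)*(-2) + 45 = -1 + 45 = 44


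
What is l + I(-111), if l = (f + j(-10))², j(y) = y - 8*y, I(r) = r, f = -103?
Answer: 978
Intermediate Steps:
j(y) = -7*y
l = 1089 (l = (-103 - 7*(-10))² = (-103 + 70)² = (-33)² = 1089)
l + I(-111) = 1089 - 111 = 978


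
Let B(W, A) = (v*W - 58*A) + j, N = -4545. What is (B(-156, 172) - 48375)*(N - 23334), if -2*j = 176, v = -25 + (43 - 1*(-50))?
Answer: 1924961313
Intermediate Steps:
v = 68 (v = -25 + (43 + 50) = -25 + 93 = 68)
j = -88 (j = -½*176 = -88)
B(W, A) = -88 - 58*A + 68*W (B(W, A) = (68*W - 58*A) - 88 = (-58*A + 68*W) - 88 = -88 - 58*A + 68*W)
(B(-156, 172) - 48375)*(N - 23334) = ((-88 - 58*172 + 68*(-156)) - 48375)*(-4545 - 23334) = ((-88 - 9976 - 10608) - 48375)*(-27879) = (-20672 - 48375)*(-27879) = -69047*(-27879) = 1924961313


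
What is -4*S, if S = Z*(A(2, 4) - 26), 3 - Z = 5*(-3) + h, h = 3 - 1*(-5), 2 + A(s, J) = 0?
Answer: 1120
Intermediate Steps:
A(s, J) = -2 (A(s, J) = -2 + 0 = -2)
h = 8 (h = 3 + 5 = 8)
Z = 10 (Z = 3 - (5*(-3) + 8) = 3 - (-15 + 8) = 3 - 1*(-7) = 3 + 7 = 10)
S = -280 (S = 10*(-2 - 26) = 10*(-28) = -280)
-4*S = -4*(-280) = 1120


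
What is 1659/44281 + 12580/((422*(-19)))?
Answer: -271876559/177522529 ≈ -1.5315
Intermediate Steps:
1659/44281 + 12580/((422*(-19))) = 1659*(1/44281) + 12580/(-8018) = 1659/44281 + 12580*(-1/8018) = 1659/44281 - 6290/4009 = -271876559/177522529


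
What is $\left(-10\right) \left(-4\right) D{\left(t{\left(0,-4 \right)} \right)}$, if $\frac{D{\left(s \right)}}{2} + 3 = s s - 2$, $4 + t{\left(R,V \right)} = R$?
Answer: $880$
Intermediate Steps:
$t{\left(R,V \right)} = -4 + R$
$D{\left(s \right)} = -10 + 2 s^{2}$ ($D{\left(s \right)} = -6 + 2 \left(s s - 2\right) = -6 + 2 \left(s^{2} - 2\right) = -6 + 2 \left(-2 + s^{2}\right) = -6 + \left(-4 + 2 s^{2}\right) = -10 + 2 s^{2}$)
$\left(-10\right) \left(-4\right) D{\left(t{\left(0,-4 \right)} \right)} = \left(-10\right) \left(-4\right) \left(-10 + 2 \left(-4 + 0\right)^{2}\right) = 40 \left(-10 + 2 \left(-4\right)^{2}\right) = 40 \left(-10 + 2 \cdot 16\right) = 40 \left(-10 + 32\right) = 40 \cdot 22 = 880$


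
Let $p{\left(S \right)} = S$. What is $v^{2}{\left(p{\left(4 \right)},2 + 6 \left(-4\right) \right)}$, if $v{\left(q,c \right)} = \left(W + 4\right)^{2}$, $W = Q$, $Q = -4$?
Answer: $0$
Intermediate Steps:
$W = -4$
$v{\left(q,c \right)} = 0$ ($v{\left(q,c \right)} = \left(-4 + 4\right)^{2} = 0^{2} = 0$)
$v^{2}{\left(p{\left(4 \right)},2 + 6 \left(-4\right) \right)} = 0^{2} = 0$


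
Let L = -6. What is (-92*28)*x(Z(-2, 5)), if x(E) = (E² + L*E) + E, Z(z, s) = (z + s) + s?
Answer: -61824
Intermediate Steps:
Z(z, s) = z + 2*s (Z(z, s) = (s + z) + s = z + 2*s)
x(E) = E² - 5*E (x(E) = (E² - 6*E) + E = E² - 5*E)
(-92*28)*x(Z(-2, 5)) = (-92*28)*((-2 + 2*5)*(-5 + (-2 + 2*5))) = -2576*(-2 + 10)*(-5 + (-2 + 10)) = -20608*(-5 + 8) = -20608*3 = -2576*24 = -61824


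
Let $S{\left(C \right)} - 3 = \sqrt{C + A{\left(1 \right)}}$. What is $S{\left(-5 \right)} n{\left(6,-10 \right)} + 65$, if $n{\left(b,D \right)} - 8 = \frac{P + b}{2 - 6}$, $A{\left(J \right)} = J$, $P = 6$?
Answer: $80 + 10 i \approx 80.0 + 10.0 i$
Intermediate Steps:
$n{\left(b,D \right)} = \frac{13}{2} - \frac{b}{4}$ ($n{\left(b,D \right)} = 8 + \frac{6 + b}{2 - 6} = 8 + \frac{6 + b}{-4} = 8 + \left(6 + b\right) \left(- \frac{1}{4}\right) = 8 - \left(\frac{3}{2} + \frac{b}{4}\right) = \frac{13}{2} - \frac{b}{4}$)
$S{\left(C \right)} = 3 + \sqrt{1 + C}$ ($S{\left(C \right)} = 3 + \sqrt{C + 1} = 3 + \sqrt{1 + C}$)
$S{\left(-5 \right)} n{\left(6,-10 \right)} + 65 = \left(3 + \sqrt{1 - 5}\right) \left(\frac{13}{2} - \frac{3}{2}\right) + 65 = \left(3 + \sqrt{-4}\right) \left(\frac{13}{2} - \frac{3}{2}\right) + 65 = \left(3 + 2 i\right) 5 + 65 = \left(15 + 10 i\right) + 65 = 80 + 10 i$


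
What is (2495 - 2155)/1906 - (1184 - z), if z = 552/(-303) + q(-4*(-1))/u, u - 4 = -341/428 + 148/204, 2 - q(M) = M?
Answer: -9790939563606/8254368521 ≈ -1186.2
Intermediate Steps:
q(M) = 2 - M
u = 85757/21828 (u = 4 + (-341/428 + 148/204) = 4 + (-341*1/428 + 148*(1/204)) = 4 + (-341/428 + 37/51) = 4 - 1555/21828 = 85757/21828 ≈ 3.9288)
z = -20188544/8661457 (z = 552/(-303) + (2 - (-4)*(-1))/(85757/21828) = 552*(-1/303) + (2 - 1*4)*(21828/85757) = -184/101 + (2 - 4)*(21828/85757) = -184/101 - 2*21828/85757 = -184/101 - 43656/85757 = -20188544/8661457 ≈ -2.3308)
(2495 - 2155)/1906 - (1184 - z) = (2495 - 2155)/1906 - (1184 - 1*(-20188544/8661457)) = 340*(1/1906) - (1184 + 20188544/8661457) = 170/953 - 1*10275353632/8661457 = 170/953 - 10275353632/8661457 = -9790939563606/8254368521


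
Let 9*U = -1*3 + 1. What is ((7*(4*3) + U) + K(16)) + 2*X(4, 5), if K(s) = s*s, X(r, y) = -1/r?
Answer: 6107/18 ≈ 339.28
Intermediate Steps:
U = -2/9 (U = (-1*3 + 1)/9 = (-3 + 1)/9 = (⅑)*(-2) = -2/9 ≈ -0.22222)
K(s) = s²
((7*(4*3) + U) + K(16)) + 2*X(4, 5) = ((7*(4*3) - 2/9) + 16²) + 2*(-1/4) = ((7*12 - 2/9) + 256) + 2*(-1*¼) = ((84 - 2/9) + 256) + 2*(-¼) = (754/9 + 256) - ½ = 3058/9 - ½ = 6107/18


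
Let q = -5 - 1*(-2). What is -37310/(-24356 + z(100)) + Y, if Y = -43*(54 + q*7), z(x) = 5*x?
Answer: -2415311/1704 ≈ -1417.4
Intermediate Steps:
q = -3 (q = -5 + 2 = -3)
Y = -1419 (Y = -43*(54 - 3*7) = -43*(54 - 21) = -43*33 = -1419)
-37310/(-24356 + z(100)) + Y = -37310/(-24356 + 5*100) - 1419 = -37310/(-24356 + 500) - 1419 = -37310/(-23856) - 1419 = -37310*(-1/23856) - 1419 = 2665/1704 - 1419 = -2415311/1704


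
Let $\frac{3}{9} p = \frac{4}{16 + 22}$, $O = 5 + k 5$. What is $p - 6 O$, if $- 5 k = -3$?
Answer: $- \frac{906}{19} \approx -47.684$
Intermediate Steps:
$k = \frac{3}{5}$ ($k = \left(- \frac{1}{5}\right) \left(-3\right) = \frac{3}{5} \approx 0.6$)
$O = 8$ ($O = 5 + \frac{3}{5} \cdot 5 = 5 + 3 = 8$)
$p = \frac{6}{19}$ ($p = 3 \frac{4}{16 + 22} = 3 \cdot \frac{4}{38} = 3 \cdot 4 \cdot \frac{1}{38} = 3 \cdot \frac{2}{19} = \frac{6}{19} \approx 0.31579$)
$p - 6 O = \frac{6}{19} - 48 = - \frac{906}{19}$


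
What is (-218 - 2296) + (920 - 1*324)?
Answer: -1918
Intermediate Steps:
(-218 - 2296) + (920 - 1*324) = -2514 + (920 - 324) = -2514 + 596 = -1918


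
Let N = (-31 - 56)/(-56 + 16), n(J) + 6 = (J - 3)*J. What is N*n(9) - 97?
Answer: 37/5 ≈ 7.4000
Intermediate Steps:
n(J) = -6 + J*(-3 + J) (n(J) = -6 + (J - 3)*J = -6 + (-3 + J)*J = -6 + J*(-3 + J))
N = 87/40 (N = -87/(-40) = -87*(-1/40) = 87/40 ≈ 2.1750)
N*n(9) - 97 = 87*(-6 + 9² - 3*9)/40 - 97 = 87*(-6 + 81 - 27)/40 - 97 = (87/40)*48 - 97 = 522/5 - 97 = 37/5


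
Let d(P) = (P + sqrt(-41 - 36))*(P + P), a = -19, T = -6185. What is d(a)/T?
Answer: -722/6185 + 38*I*sqrt(77)/6185 ≈ -0.11673 + 0.053912*I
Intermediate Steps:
d(P) = 2*P*(P + I*sqrt(77)) (d(P) = (P + sqrt(-77))*(2*P) = (P + I*sqrt(77))*(2*P) = 2*P*(P + I*sqrt(77)))
d(a)/T = (2*(-19)*(-19 + I*sqrt(77)))/(-6185) = (722 - 38*I*sqrt(77))*(-1/6185) = -722/6185 + 38*I*sqrt(77)/6185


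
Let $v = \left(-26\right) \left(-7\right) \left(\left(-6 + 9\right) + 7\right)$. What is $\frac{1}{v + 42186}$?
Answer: $\frac{1}{44006} \approx 2.2724 \cdot 10^{-5}$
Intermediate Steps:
$v = 1820$ ($v = 182 \left(3 + 7\right) = 182 \cdot 10 = 1820$)
$\frac{1}{v + 42186} = \frac{1}{1820 + 42186} = \frac{1}{44006}$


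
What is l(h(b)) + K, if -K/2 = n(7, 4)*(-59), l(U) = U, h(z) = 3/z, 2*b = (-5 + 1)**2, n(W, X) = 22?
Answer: 20771/8 ≈ 2596.4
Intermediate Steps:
b = 8 (b = (-5 + 1)**2/2 = (1/2)*(-4)**2 = (1/2)*16 = 8)
K = 2596 (K = -44*(-59) = -2*(-1298) = 2596)
l(h(b)) + K = 3/8 + 2596 = 20771/8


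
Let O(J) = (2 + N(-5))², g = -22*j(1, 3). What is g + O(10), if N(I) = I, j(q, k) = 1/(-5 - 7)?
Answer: 65/6 ≈ 10.833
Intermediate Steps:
j(q, k) = -1/12 (j(q, k) = 1/(-12) = -1/12)
g = 11/6 (g = -22*(-1/12) = 11/6 ≈ 1.8333)
O(J) = 9 (O(J) = (2 - 5)² = (-3)² = 9)
g + O(10) = 11/6 + 9 = 65/6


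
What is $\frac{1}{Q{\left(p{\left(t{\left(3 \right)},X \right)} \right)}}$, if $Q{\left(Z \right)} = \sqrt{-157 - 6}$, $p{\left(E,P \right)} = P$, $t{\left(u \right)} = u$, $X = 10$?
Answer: $- \frac{i \sqrt{163}}{163} \approx - 0.078326 i$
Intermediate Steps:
$Q{\left(Z \right)} = i \sqrt{163}$ ($Q{\left(Z \right)} = \sqrt{-163} = i \sqrt{163}$)
$\frac{1}{Q{\left(p{\left(t{\left(3 \right)},X \right)} \right)}} = \frac{1}{i \sqrt{163}} = - \frac{i \sqrt{163}}{163}$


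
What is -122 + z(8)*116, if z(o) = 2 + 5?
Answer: 690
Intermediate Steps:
z(o) = 7
-122 + z(8)*116 = -122 + 7*116 = -122 + 812 = 690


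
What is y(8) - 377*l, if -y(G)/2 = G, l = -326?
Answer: 122886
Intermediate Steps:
y(G) = -2*G
y(8) - 377*l = -2*8 - 377*(-326) = -16 + 122902 = 122886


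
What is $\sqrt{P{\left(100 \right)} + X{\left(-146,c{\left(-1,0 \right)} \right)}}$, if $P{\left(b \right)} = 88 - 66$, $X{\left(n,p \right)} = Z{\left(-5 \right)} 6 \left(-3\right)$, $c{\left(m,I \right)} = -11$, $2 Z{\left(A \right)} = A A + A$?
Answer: $i \sqrt{158} \approx 12.57 i$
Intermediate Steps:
$Z{\left(A \right)} = \frac{A}{2} + \frac{A^{2}}{2}$ ($Z{\left(A \right)} = \frac{A A + A}{2} = \frac{A^{2} + A}{2} = \frac{A + A^{2}}{2} = \frac{A}{2} + \frac{A^{2}}{2}$)
$X{\left(n,p \right)} = -180$ ($X{\left(n,p \right)} = \frac{1}{2} \left(-5\right) \left(1 - 5\right) 6 \left(-3\right) = \frac{1}{2} \left(-5\right) \left(-4\right) 6 \left(-3\right) = 10 \cdot 6 \left(-3\right) = 60 \left(-3\right) = -180$)
$P{\left(b \right)} = 22$ ($P{\left(b \right)} = 88 - 66 = 22$)
$\sqrt{P{\left(100 \right)} + X{\left(-146,c{\left(-1,0 \right)} \right)}} = \sqrt{22 - 180} = \sqrt{-158} = i \sqrt{158}$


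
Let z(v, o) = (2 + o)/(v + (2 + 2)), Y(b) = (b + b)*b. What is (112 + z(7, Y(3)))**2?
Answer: 1567504/121 ≈ 12955.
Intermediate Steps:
Y(b) = 2*b**2 (Y(b) = (2*b)*b = 2*b**2)
z(v, o) = (2 + o)/(4 + v) (z(v, o) = (2 + o)/(v + 4) = (2 + o)/(4 + v))
(112 + z(7, Y(3)))**2 = (112 + (2 + 2*3**2)/(4 + 7))**2 = (112 + (2 + 2*9)/11)**2 = (112 + (2 + 18)/11)**2 = (112 + (1/11)*20)**2 = (112 + 20/11)**2 = (1252/11)**2 = 1567504/121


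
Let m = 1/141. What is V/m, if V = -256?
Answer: -36096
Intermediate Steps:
m = 1/141 ≈ 0.0070922
V/m = -256/1/141 = -256*141 = -36096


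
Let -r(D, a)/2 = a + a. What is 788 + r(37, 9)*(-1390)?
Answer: 50828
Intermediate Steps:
r(D, a) = -4*a (r(D, a) = -2*(a + a) = -4*a)
788 + r(37, 9)*(-1390) = 788 - 4*9*(-1390) = 788 - 36*(-1390) = 788 + 50040 = 50828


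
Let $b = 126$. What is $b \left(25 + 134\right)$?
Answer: $20034$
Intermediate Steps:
$b \left(25 + 134\right) = 126 \left(25 + 134\right) = 126 \cdot 159 = 20034$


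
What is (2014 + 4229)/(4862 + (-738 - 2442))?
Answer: 6243/1682 ≈ 3.7117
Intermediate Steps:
(2014 + 4229)/(4862 + (-738 - 2442)) = 6243/(4862 - 3180) = 6243/1682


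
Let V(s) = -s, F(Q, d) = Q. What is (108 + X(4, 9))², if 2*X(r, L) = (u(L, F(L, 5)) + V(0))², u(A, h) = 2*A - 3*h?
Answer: 88209/4 ≈ 22052.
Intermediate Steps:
u(A, h) = -3*h + 2*A
X(r, L) = L²/2 (X(r, L) = ((-3*L + 2*L) - 1*0)²/2 = (-L + 0)²/2 = (-L)²/2 = L²/2)
(108 + X(4, 9))² = (108 + (½)*9²)² = (108 + (½)*81)² = (108 + 81/2)² = (297/2)² = 88209/4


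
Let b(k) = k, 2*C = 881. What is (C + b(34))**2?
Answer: 900601/4 ≈ 2.2515e+5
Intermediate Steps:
C = 881/2 (C = (1/2)*881 = 881/2 ≈ 440.50)
(C + b(34))**2 = (881/2 + 34)**2 = (949/2)**2 = 900601/4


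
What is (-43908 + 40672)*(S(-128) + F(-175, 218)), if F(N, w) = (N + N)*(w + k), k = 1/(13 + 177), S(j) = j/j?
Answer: 4691280976/19 ≈ 2.4691e+8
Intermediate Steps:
S(j) = 1
k = 1/190 ≈ 0.0052632
F(N, w) = 2*N*(1/190 + w) (F(N, w) = (N + N)*(w + 1/190) = (2*N)*(1/190 + w) = 2*N*(1/190 + w))
(-43908 + 40672)*(S(-128) + F(-175, 218)) = (-43908 + 40672)*(1 + (1/95)*(-175)*(1 + 190*218)) = -3236*(1 + (1/95)*(-175)*(1 + 41420)) = -3236*(1 + (1/95)*(-175)*41421) = -3236*(1 - 1449735/19) = -3236*(-1449716/19) = 4691280976/19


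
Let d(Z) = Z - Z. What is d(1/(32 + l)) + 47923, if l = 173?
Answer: 47923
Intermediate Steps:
d(Z) = 0
d(1/(32 + l)) + 47923 = 0 + 47923 = 47923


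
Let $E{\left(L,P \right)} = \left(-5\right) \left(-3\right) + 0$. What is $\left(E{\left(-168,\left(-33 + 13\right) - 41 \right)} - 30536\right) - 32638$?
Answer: $-63159$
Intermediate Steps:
$E{\left(L,P \right)} = 15$ ($E{\left(L,P \right)} = 15 + 0 = 15$)
$\left(E{\left(-168,\left(-33 + 13\right) - 41 \right)} - 30536\right) - 32638 = \left(15 - 30536\right) - 32638 = -30521 - 32638 = -63159$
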